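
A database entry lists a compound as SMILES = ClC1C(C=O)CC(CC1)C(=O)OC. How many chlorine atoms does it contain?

1

Scan the SMILES for Cl atoms (remember two-letter symbols like Cl and Br are single atoms).
Chlorine count: 1.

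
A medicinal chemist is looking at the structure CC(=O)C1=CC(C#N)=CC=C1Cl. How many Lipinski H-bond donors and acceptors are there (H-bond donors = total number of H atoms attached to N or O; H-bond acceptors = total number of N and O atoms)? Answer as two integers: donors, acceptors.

0, 2

Donors: find every N or O and count the H atoms it carries.
  atom 3 (O): bond orders sum to 2 → 0 H
  atom 8 (N): bond orders sum to 3 → 0 H
Lipinski HBD = 0.
Acceptors: N atoms = 1, O atoms = 1 → HBA = 2.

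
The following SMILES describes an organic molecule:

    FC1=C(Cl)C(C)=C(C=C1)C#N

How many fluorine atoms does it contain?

Scan the SMILES for F atoms (remember two-letter symbols like Cl and Br are single atoms).
Fluorine count: 1.

1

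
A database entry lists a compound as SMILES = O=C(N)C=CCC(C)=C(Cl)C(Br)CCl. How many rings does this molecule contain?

In SMILES, each pair of matching ring-closure digits denotes one ring-closing bond; the number of such bonds equals the number of independent rings.
Ring-closure bonds here: 0.

0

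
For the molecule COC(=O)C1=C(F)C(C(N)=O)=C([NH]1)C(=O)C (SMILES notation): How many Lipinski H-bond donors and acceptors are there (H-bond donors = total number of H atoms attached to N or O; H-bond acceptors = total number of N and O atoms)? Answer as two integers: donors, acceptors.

3, 6

Donors: find every N or O and count the H atoms it carries.
  atom 2 (O): bond orders sum to 2 → 0 H
  atom 4 (O): bond orders sum to 2 → 0 H
  atom 10 (N): bond orders sum to 1 → 2 H
  atom 11 (O): bond orders sum to 2 → 0 H
  atom 13 (N): bond orders sum to 2 → 1 H
  atom 15 (O): bond orders sum to 2 → 0 H
Lipinski HBD = 3.
Acceptors: N atoms = 2, O atoms = 4 → HBA = 6.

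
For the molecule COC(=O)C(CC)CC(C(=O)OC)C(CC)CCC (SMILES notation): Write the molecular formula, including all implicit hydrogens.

C15H28O4

Walk through each heavy atom and fill implicit hydrogens from standard valence (C 4, N 3, O 2, S 2, halogen 1):
  atom 1: C, bond orders sum to 1 (valence 4) → 3 H
  atom 2: O, bond orders sum to 2 (valence 2) → 0 H
  atom 3: C, bond orders sum to 4 (valence 4) → 0 H
  atom 4: O, bond orders sum to 2 (valence 2) → 0 H
  atom 5: C, bond orders sum to 3 (valence 4) → 1 H
  atom 6: C, bond orders sum to 2 (valence 4) → 2 H
  atom 7: C, bond orders sum to 1 (valence 4) → 3 H
  atom 8: C, bond orders sum to 2 (valence 4) → 2 H
  atom 9: C, bond orders sum to 3 (valence 4) → 1 H
  atom 10: C, bond orders sum to 4 (valence 4) → 0 H
  atom 11: O, bond orders sum to 2 (valence 2) → 0 H
  atom 12: O, bond orders sum to 2 (valence 2) → 0 H
  atom 13: C, bond orders sum to 1 (valence 4) → 3 H
  atom 14: C, bond orders sum to 3 (valence 4) → 1 H
  atom 15: C, bond orders sum to 2 (valence 4) → 2 H
  atom 16: C, bond orders sum to 1 (valence 4) → 3 H
  atom 17: C, bond orders sum to 2 (valence 4) → 2 H
  atom 18: C, bond orders sum to 2 (valence 4) → 2 H
  atom 19: C, bond orders sum to 1 (valence 4) → 3 H
Totals → C:15, H:28, O:4.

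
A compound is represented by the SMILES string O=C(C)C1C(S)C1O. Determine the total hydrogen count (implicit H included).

Walk through each heavy atom and fill implicit hydrogens from standard valence (C 4, N 3, O 2, S 2, halogen 1):
  atom 1: O, bond orders sum to 2 (valence 2) → 0 H
  atom 2: C, bond orders sum to 4 (valence 4) → 0 H
  atom 3: C, bond orders sum to 1 (valence 4) → 3 H
  atom 4: C, bond orders sum to 3 (valence 4) → 1 H
  atom 5: C, bond orders sum to 3 (valence 4) → 1 H
  atom 6: S, bond orders sum to 1 (valence 2) → 1 H
  atom 7: C, bond orders sum to 3 (valence 4) → 1 H
  atom 8: O, bond orders sum to 1 (valence 2) → 1 H
Total hydrogens: 8.

8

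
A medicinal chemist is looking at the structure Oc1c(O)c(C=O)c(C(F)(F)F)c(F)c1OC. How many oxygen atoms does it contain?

4

Scan the SMILES for O atoms (remember two-letter symbols like Cl and Br are single atoms).
Oxygen count: 4.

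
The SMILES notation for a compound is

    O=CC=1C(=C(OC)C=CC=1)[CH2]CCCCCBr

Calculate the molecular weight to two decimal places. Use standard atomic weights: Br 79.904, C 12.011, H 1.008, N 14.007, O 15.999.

First, the molecular formula is C14H19BrO2 (counting implicit H from valence).
  Br: 1 × 79.904 = 79.904
  C: 14 × 12.011 = 168.154
  H: 19 × 1.008 = 19.152
  O: 2 × 15.999 = 31.998
Sum: 1×79.904 + 14×12.011 + 19×1.008 + 2×15.999 = 299.208 → 299.21 g/mol.

299.21 g/mol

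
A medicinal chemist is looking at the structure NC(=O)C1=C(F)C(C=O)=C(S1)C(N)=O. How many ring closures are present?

In SMILES, each pair of matching ring-closure digits denotes one ring-closing bond; the number of such bonds equals the number of independent rings.
Ring-closure bonds here: 1.

1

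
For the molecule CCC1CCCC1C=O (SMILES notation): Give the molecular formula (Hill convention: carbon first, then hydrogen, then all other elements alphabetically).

Walk through each heavy atom and fill implicit hydrogens from standard valence (C 4, N 3, O 2, S 2, halogen 1):
  atom 1: C, bond orders sum to 1 (valence 4) → 3 H
  atom 2: C, bond orders sum to 2 (valence 4) → 2 H
  atom 3: C, bond orders sum to 3 (valence 4) → 1 H
  atom 4: C, bond orders sum to 2 (valence 4) → 2 H
  atom 5: C, bond orders sum to 2 (valence 4) → 2 H
  atom 6: C, bond orders sum to 2 (valence 4) → 2 H
  atom 7: C, bond orders sum to 3 (valence 4) → 1 H
  atom 8: C, bond orders sum to 3 (valence 4) → 1 H
  atom 9: O, bond orders sum to 2 (valence 2) → 0 H
Totals → C:8, H:14, O:1.

C8H14O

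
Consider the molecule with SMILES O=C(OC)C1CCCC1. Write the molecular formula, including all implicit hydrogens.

Walk through each heavy atom and fill implicit hydrogens from standard valence (C 4, N 3, O 2, S 2, halogen 1):
  atom 1: O, bond orders sum to 2 (valence 2) → 0 H
  atom 2: C, bond orders sum to 4 (valence 4) → 0 H
  atom 3: O, bond orders sum to 2 (valence 2) → 0 H
  atom 4: C, bond orders sum to 1 (valence 4) → 3 H
  atom 5: C, bond orders sum to 3 (valence 4) → 1 H
  atom 6: C, bond orders sum to 2 (valence 4) → 2 H
  atom 7: C, bond orders sum to 2 (valence 4) → 2 H
  atom 8: C, bond orders sum to 2 (valence 4) → 2 H
  atom 9: C, bond orders sum to 2 (valence 4) → 2 H
Totals → C:7, H:12, O:2.

C7H12O2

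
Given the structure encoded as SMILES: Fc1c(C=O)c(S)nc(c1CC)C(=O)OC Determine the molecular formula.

Walk through each heavy atom and fill implicit hydrogens from standard valence (C 4, N 3, O 2, S 2, halogen 1); for lowercase aromatic atoms, an aromatic c carries 1 H when it has two neighbours and 0 H with three, and aromatic n carries 0 H:
  atom 1: F (halogen, monovalent) → 0 H
  atom 2: aromatic c, 3 neighbours → 0 H
  atom 3: aromatic c, 3 neighbours → 0 H
  atom 4: C, bond orders sum to 3 (valence 4) → 1 H
  atom 5: O, bond orders sum to 2 (valence 2) → 0 H
  atom 6: aromatic c, 3 neighbours → 0 H
  atom 7: S, bond orders sum to 1 (valence 2) → 1 H
  atom 8: aromatic n, 2 neighbours → 0 H
  atom 9: aromatic c, 3 neighbours → 0 H
  atom 10: aromatic c, 3 neighbours → 0 H
  atom 11: C, bond orders sum to 2 (valence 4) → 2 H
  atom 12: C, bond orders sum to 1 (valence 4) → 3 H
  atom 13: C, bond orders sum to 4 (valence 4) → 0 H
  atom 14: O, bond orders sum to 2 (valence 2) → 0 H
  atom 15: O, bond orders sum to 2 (valence 2) → 0 H
  atom 16: C, bond orders sum to 1 (valence 4) → 3 H
Totals → C:10, H:10, F:1, N:1, O:3, S:1.
In Hill order: C10H10FNO3S.

C10H10FNO3S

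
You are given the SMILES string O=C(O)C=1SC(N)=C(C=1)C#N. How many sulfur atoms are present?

Scan the SMILES for S atoms (remember two-letter symbols like Cl and Br are single atoms).
Sulfur count: 1.

1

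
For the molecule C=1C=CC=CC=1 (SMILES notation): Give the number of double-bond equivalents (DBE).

4

Molecular formula: C6H6.
DoU = (2C + 2 + N − H − X) / 2, where X is the halogen count and O/S are ignored.
    = (2·6 + 2 + 0 − 6 − 0) / 2 = 8 / 2 = 4.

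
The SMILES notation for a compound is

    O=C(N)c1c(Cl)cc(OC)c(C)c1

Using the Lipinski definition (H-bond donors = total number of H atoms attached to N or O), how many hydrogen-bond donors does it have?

2

Donors: find every N or O and count the H atoms it carries.
  atom 1 (O): bond orders sum to 2 → 0 H
  atom 3 (N): bond orders sum to 1 → 2 H
  atom 9 (O): bond orders sum to 2 → 0 H
Lipinski HBD = 2.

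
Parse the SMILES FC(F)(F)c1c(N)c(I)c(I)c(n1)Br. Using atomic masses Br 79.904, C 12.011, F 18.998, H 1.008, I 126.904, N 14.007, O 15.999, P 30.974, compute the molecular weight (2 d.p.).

First, the molecular formula is C6H2BrF3I2N2 (counting implicit H from valence).
  Br: 1 × 79.904 = 79.904
  C: 6 × 12.011 = 72.066
  F: 3 × 18.998 = 56.994
  H: 2 × 1.008 = 2.016
  I: 2 × 126.904 = 253.808
  N: 2 × 14.007 = 28.014
Sum: 1×79.904 + 6×12.011 + 3×18.998 + 2×1.008 + 2×126.904 + 2×14.007 = 492.802 → 492.80 g/mol.

492.80 g/mol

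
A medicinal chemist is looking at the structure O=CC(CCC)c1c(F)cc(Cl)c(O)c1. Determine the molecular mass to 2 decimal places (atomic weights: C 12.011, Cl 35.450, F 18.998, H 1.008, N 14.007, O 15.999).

First, the molecular formula is C11H12ClFO2 (counting implicit H from valence).
  C: 11 × 12.011 = 132.121
  Cl: 1 × 35.450 = 35.450
  F: 1 × 18.998 = 18.998
  H: 12 × 1.008 = 12.096
  O: 2 × 15.999 = 31.998
Sum: 11×12.011 + 1×35.450 + 1×18.998 + 12×1.008 + 2×15.999 = 230.663 → 230.66 g/mol.

230.66 g/mol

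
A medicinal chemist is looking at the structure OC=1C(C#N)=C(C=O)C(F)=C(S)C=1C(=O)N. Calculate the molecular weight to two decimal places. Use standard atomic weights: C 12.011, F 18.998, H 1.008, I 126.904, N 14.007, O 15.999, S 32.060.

240.21 g/mol

First, the molecular formula is C9H5FN2O3S (counting implicit H from valence).
  C: 9 × 12.011 = 108.099
  F: 1 × 18.998 = 18.998
  H: 5 × 1.008 = 5.040
  N: 2 × 14.007 = 28.014
  O: 3 × 15.999 = 47.997
  S: 1 × 32.060 = 32.060
Sum: 9×12.011 + 1×18.998 + 5×1.008 + 2×14.007 + 3×15.999 + 1×32.060 = 240.208 → 240.21 g/mol.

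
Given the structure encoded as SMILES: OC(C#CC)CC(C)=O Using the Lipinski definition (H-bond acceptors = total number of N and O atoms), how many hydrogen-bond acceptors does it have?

N atoms: 0; O atoms: 2.
Lipinski HBA = 0 + 2 = 2.

2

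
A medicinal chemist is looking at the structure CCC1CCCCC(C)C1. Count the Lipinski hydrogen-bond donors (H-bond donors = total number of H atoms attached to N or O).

Donors: find every N or O and count the H atoms it carries.
  (no N or O atoms present)
Lipinski HBD = 0.

0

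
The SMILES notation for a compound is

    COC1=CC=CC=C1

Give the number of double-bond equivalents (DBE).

Degree of unsaturation = (number of rings) + (number of π bonds).
Ring closures in the SMILES: 1.
π bonds: 3 double bonds (each 1 DoU) → 3 DoU from unsaturation.
Total DoU = 1 + 3 = 4.

4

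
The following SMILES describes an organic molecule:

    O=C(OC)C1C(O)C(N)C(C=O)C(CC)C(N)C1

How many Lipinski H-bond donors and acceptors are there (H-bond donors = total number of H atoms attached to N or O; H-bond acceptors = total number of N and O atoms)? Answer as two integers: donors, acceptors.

5, 6

Donors: find every N or O and count the H atoms it carries.
  atom 1 (O): bond orders sum to 2 → 0 H
  atom 3 (O): bond orders sum to 2 → 0 H
  atom 7 (O): bond orders sum to 1 → 1 H
  atom 9 (N): bond orders sum to 1 → 2 H
  atom 12 (O): bond orders sum to 2 → 0 H
  atom 17 (N): bond orders sum to 1 → 2 H
Lipinski HBD = 5.
Acceptors: N atoms = 2, O atoms = 4 → HBA = 6.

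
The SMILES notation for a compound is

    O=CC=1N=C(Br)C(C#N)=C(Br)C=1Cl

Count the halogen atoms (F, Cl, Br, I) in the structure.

Halogen atoms appear at heavy-atom positions 6, 11, 13 (2×Br, 1×Cl).
Other groups present: 1 aldehyde, 1 nitrile.
Halogen count: 3.

3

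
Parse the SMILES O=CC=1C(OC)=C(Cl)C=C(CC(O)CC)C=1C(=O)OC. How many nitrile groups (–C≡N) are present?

Scan the SMILES for the nitrile motif — none present.
Groups that are present: 1 aldehyde, 1 ester, 1 ether, 1 hydroxyl.

0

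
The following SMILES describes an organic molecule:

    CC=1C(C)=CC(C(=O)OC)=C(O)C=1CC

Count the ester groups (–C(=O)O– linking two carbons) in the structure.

The ester motif appears at heavy-atom position 7 in the SMILES.
Other groups present: 1 hydroxyl.
Ester count: 1.

1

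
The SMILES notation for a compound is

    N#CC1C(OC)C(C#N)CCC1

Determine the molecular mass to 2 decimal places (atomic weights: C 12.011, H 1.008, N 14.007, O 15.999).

164.21 g/mol

First, the molecular formula is C9H12N2O (counting implicit H from valence).
  C: 9 × 12.011 = 108.099
  H: 12 × 1.008 = 12.096
  N: 2 × 14.007 = 28.014
  O: 1 × 15.999 = 15.999
Sum: 9×12.011 + 12×1.008 + 2×14.007 + 1×15.999 = 164.208 → 164.21 g/mol.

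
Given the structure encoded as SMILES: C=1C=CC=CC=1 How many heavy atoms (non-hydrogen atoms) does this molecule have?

6

Every atom symbol written in the SMILES (organic subset) is one heavy atom; implicit H are not written.
Heavy atoms by element → C:6.
Total: 6.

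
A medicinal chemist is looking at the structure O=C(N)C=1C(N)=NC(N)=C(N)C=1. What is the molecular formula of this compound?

C6H9N5O

Walk through each heavy atom and fill implicit hydrogens from standard valence (C 4, N 3, O 2, S 2, halogen 1):
  atom 1: O, bond orders sum to 2 (valence 2) → 0 H
  atom 2: C, bond orders sum to 4 (valence 4) → 0 H
  atom 3: N, bond orders sum to 1 (valence 3) → 2 H
  atom 4: C, bond orders sum to 4 (valence 4) → 0 H
  atom 5: C, bond orders sum to 4 (valence 4) → 0 H
  atom 6: N, bond orders sum to 1 (valence 3) → 2 H
  atom 7: N, bond orders sum to 3 (valence 3) → 0 H
  atom 8: C, bond orders sum to 4 (valence 4) → 0 H
  atom 9: N, bond orders sum to 1 (valence 3) → 2 H
  atom 10: C, bond orders sum to 4 (valence 4) → 0 H
  atom 11: N, bond orders sum to 1 (valence 3) → 2 H
  atom 12: C, bond orders sum to 3 (valence 4) → 1 H
Totals → C:6, H:9, N:5, O:1.
In Hill order: C6H9N5O.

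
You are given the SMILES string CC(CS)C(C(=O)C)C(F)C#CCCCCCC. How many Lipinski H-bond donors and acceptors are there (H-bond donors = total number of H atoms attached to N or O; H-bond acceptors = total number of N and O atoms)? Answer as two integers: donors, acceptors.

0, 1

Donors: find every N or O and count the H atoms it carries.
  atom 7 (O): bond orders sum to 2 → 0 H
Lipinski HBD = 0.
Acceptors: N atoms = 0, O atoms = 1 → HBA = 1.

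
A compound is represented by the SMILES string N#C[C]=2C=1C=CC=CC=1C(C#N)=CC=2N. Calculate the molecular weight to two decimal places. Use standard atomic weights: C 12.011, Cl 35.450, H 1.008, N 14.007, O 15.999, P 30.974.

193.21 g/mol

First, the molecular formula is C12H7N3 (counting implicit H from valence).
  C: 12 × 12.011 = 144.132
  H: 7 × 1.008 = 7.056
  N: 3 × 14.007 = 42.021
Sum: 12×12.011 + 7×1.008 + 3×14.007 = 193.209 → 193.21 g/mol.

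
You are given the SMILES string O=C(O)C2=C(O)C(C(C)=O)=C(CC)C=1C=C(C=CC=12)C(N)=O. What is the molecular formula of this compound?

C16H15NO5

Walk through each heavy atom and fill implicit hydrogens from standard valence (C 4, N 3, O 2, S 2, halogen 1):
  atom 1: O, bond orders sum to 2 (valence 2) → 0 H
  atom 2: C, bond orders sum to 4 (valence 4) → 0 H
  atom 3: O, bond orders sum to 1 (valence 2) → 1 H
  atom 4: C, bond orders sum to 4 (valence 4) → 0 H
  atom 5: C, bond orders sum to 4 (valence 4) → 0 H
  atom 6: O, bond orders sum to 1 (valence 2) → 1 H
  atom 7: C, bond orders sum to 4 (valence 4) → 0 H
  atom 8: C, bond orders sum to 4 (valence 4) → 0 H
  atom 9: C, bond orders sum to 1 (valence 4) → 3 H
  atom 10: O, bond orders sum to 2 (valence 2) → 0 H
  atom 11: C, bond orders sum to 4 (valence 4) → 0 H
  atom 12: C, bond orders sum to 2 (valence 4) → 2 H
  atom 13: C, bond orders sum to 1 (valence 4) → 3 H
  atom 14: C, bond orders sum to 4 (valence 4) → 0 H
  atom 15: C, bond orders sum to 3 (valence 4) → 1 H
  atom 16: C, bond orders sum to 4 (valence 4) → 0 H
  atom 17: C, bond orders sum to 3 (valence 4) → 1 H
  atom 18: C, bond orders sum to 3 (valence 4) → 1 H
  atom 19: C, bond orders sum to 4 (valence 4) → 0 H
  atom 20: C, bond orders sum to 4 (valence 4) → 0 H
  atom 21: N, bond orders sum to 1 (valence 3) → 2 H
  atom 22: O, bond orders sum to 2 (valence 2) → 0 H
Totals → C:16, H:15, N:1, O:5.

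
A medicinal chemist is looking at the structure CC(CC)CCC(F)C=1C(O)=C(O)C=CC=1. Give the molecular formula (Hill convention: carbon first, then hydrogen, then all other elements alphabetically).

Walk through each heavy atom and fill implicit hydrogens from standard valence (C 4, N 3, O 2, S 2, halogen 1):
  atom 1: C, bond orders sum to 1 (valence 4) → 3 H
  atom 2: C, bond orders sum to 3 (valence 4) → 1 H
  atom 3: C, bond orders sum to 2 (valence 4) → 2 H
  atom 4: C, bond orders sum to 1 (valence 4) → 3 H
  atom 5: C, bond orders sum to 2 (valence 4) → 2 H
  atom 6: C, bond orders sum to 2 (valence 4) → 2 H
  atom 7: C, bond orders sum to 3 (valence 4) → 1 H
  atom 8: F (halogen, monovalent) → 0 H
  atom 9: C, bond orders sum to 4 (valence 4) → 0 H
  atom 10: C, bond orders sum to 4 (valence 4) → 0 H
  atom 11: O, bond orders sum to 1 (valence 2) → 1 H
  atom 12: C, bond orders sum to 4 (valence 4) → 0 H
  atom 13: O, bond orders sum to 1 (valence 2) → 1 H
  atom 14: C, bond orders sum to 3 (valence 4) → 1 H
  atom 15: C, bond orders sum to 3 (valence 4) → 1 H
  atom 16: C, bond orders sum to 3 (valence 4) → 1 H
Totals → C:13, H:19, F:1, O:2.

C13H19FO2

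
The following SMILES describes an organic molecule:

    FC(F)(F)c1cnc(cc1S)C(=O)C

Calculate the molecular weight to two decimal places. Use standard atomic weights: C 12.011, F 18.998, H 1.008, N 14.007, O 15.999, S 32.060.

221.20 g/mol

First, the molecular formula is C8H6F3NOS (counting implicit H from valence).
  C: 8 × 12.011 = 96.088
  F: 3 × 18.998 = 56.994
  H: 6 × 1.008 = 6.048
  N: 1 × 14.007 = 14.007
  O: 1 × 15.999 = 15.999
  S: 1 × 32.060 = 32.060
Sum: 8×12.011 + 3×18.998 + 6×1.008 + 1×14.007 + 1×15.999 + 1×32.060 = 221.196 → 221.20 g/mol.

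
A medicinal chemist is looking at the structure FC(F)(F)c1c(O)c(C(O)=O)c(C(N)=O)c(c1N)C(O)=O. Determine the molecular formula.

Walk through each heavy atom and fill implicit hydrogens from standard valence (C 4, N 3, O 2, S 2, halogen 1); for lowercase aromatic atoms, an aromatic c carries 1 H when it has two neighbours and 0 H with three, and aromatic n carries 0 H:
  atom 1: F (halogen, monovalent) → 0 H
  atom 2: C, bond orders sum to 4 (valence 4) → 0 H
  atom 3: F (halogen, monovalent) → 0 H
  atom 4: F (halogen, monovalent) → 0 H
  atom 5: aromatic c, 3 neighbours → 0 H
  atom 6: aromatic c, 3 neighbours → 0 H
  atom 7: O, bond orders sum to 1 (valence 2) → 1 H
  atom 8: aromatic c, 3 neighbours → 0 H
  atom 9: C, bond orders sum to 4 (valence 4) → 0 H
  atom 10: O, bond orders sum to 1 (valence 2) → 1 H
  atom 11: O, bond orders sum to 2 (valence 2) → 0 H
  atom 12: aromatic c, 3 neighbours → 0 H
  atom 13: C, bond orders sum to 4 (valence 4) → 0 H
  atom 14: N, bond orders sum to 1 (valence 3) → 2 H
  atom 15: O, bond orders sum to 2 (valence 2) → 0 H
  atom 16: aromatic c, 3 neighbours → 0 H
  atom 17: aromatic c, 3 neighbours → 0 H
  atom 18: N, bond orders sum to 1 (valence 3) → 2 H
  atom 19: C, bond orders sum to 4 (valence 4) → 0 H
  atom 20: O, bond orders sum to 1 (valence 2) → 1 H
  atom 21: O, bond orders sum to 2 (valence 2) → 0 H
Totals → C:10, H:7, F:3, N:2, O:6.
In Hill order: C10H7F3N2O6.

C10H7F3N2O6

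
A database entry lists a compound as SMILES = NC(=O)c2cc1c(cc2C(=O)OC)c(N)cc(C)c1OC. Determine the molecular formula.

C15H16N2O4

Walk through each heavy atom and fill implicit hydrogens from standard valence (C 4, N 3, O 2, S 2, halogen 1); for lowercase aromatic atoms, an aromatic c carries 1 H when it has two neighbours and 0 H with three, and aromatic n carries 0 H:
  atom 1: N, bond orders sum to 1 (valence 3) → 2 H
  atom 2: C, bond orders sum to 4 (valence 4) → 0 H
  atom 3: O, bond orders sum to 2 (valence 2) → 0 H
  atom 4: aromatic c, 3 neighbours → 0 H
  atom 5: aromatic c, 2 neighbours → 1 H
  atom 6: aromatic c, 3 neighbours → 0 H
  atom 7: aromatic c, 3 neighbours → 0 H
  atom 8: aromatic c, 2 neighbours → 1 H
  atom 9: aromatic c, 3 neighbours → 0 H
  atom 10: C, bond orders sum to 4 (valence 4) → 0 H
  atom 11: O, bond orders sum to 2 (valence 2) → 0 H
  atom 12: O, bond orders sum to 2 (valence 2) → 0 H
  atom 13: C, bond orders sum to 1 (valence 4) → 3 H
  atom 14: aromatic c, 3 neighbours → 0 H
  atom 15: N, bond orders sum to 1 (valence 3) → 2 H
  atom 16: aromatic c, 2 neighbours → 1 H
  atom 17: aromatic c, 3 neighbours → 0 H
  atom 18: C, bond orders sum to 1 (valence 4) → 3 H
  atom 19: aromatic c, 3 neighbours → 0 H
  atom 20: O, bond orders sum to 2 (valence 2) → 0 H
  atom 21: C, bond orders sum to 1 (valence 4) → 3 H
Totals → C:15, H:16, N:2, O:4.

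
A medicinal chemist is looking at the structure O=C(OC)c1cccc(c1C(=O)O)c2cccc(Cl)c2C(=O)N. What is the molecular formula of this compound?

Walk through each heavy atom and fill implicit hydrogens from standard valence (C 4, N 3, O 2, S 2, halogen 1); for lowercase aromatic atoms, an aromatic c carries 1 H when it has two neighbours and 0 H with three, and aromatic n carries 0 H:
  atom 1: O, bond orders sum to 2 (valence 2) → 0 H
  atom 2: C, bond orders sum to 4 (valence 4) → 0 H
  atom 3: O, bond orders sum to 2 (valence 2) → 0 H
  atom 4: C, bond orders sum to 1 (valence 4) → 3 H
  atom 5: aromatic c, 3 neighbours → 0 H
  atom 6: aromatic c, 2 neighbours → 1 H
  atom 7: aromatic c, 2 neighbours → 1 H
  atom 8: aromatic c, 2 neighbours → 1 H
  atom 9: aromatic c, 3 neighbours → 0 H
  atom 10: aromatic c, 3 neighbours → 0 H
  atom 11: C, bond orders sum to 4 (valence 4) → 0 H
  atom 12: O, bond orders sum to 2 (valence 2) → 0 H
  atom 13: O, bond orders sum to 1 (valence 2) → 1 H
  atom 14: aromatic c, 3 neighbours → 0 H
  atom 15: aromatic c, 2 neighbours → 1 H
  atom 16: aromatic c, 2 neighbours → 1 H
  atom 17: aromatic c, 2 neighbours → 1 H
  atom 18: aromatic c, 3 neighbours → 0 H
  atom 19: Cl (halogen, monovalent) → 0 H
  atom 20: aromatic c, 3 neighbours → 0 H
  atom 21: C, bond orders sum to 4 (valence 4) → 0 H
  atom 22: O, bond orders sum to 2 (valence 2) → 0 H
  atom 23: N, bond orders sum to 1 (valence 3) → 2 H
Totals → C:16, H:12, Cl:1, N:1, O:5.

C16H12ClNO5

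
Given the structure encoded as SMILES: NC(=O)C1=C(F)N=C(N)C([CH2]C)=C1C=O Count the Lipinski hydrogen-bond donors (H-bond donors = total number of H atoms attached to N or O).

Donors: find every N or O and count the H atoms it carries.
  atom 1 (N): bond orders sum to 1 → 2 H
  atom 3 (O): bond orders sum to 2 → 0 H
  atom 7 (N): bond orders sum to 3 → 0 H
  atom 9 (N): bond orders sum to 1 → 2 H
  atom 15 (O): bond orders sum to 2 → 0 H
Lipinski HBD = 4.

4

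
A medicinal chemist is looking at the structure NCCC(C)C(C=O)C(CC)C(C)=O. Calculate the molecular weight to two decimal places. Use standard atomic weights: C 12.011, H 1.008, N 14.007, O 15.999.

199.29 g/mol

First, the molecular formula is C11H21NO2 (counting implicit H from valence).
  C: 11 × 12.011 = 132.121
  H: 21 × 1.008 = 21.168
  N: 1 × 14.007 = 14.007
  O: 2 × 15.999 = 31.998
Sum: 11×12.011 + 21×1.008 + 1×14.007 + 2×15.999 = 199.294 → 199.29 g/mol.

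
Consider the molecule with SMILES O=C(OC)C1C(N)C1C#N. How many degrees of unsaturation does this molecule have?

4

Molecular formula: C6H8N2O2.
DoU = (2C + 2 + N − H − X) / 2, where X is the halogen count and O/S are ignored.
    = (2·6 + 2 + 2 − 8 − 0) / 2 = 8 / 2 = 4.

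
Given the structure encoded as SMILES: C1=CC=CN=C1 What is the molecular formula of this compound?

C5H5N

Walk through each heavy atom and fill implicit hydrogens from standard valence (C 4, N 3, O 2, S 2, halogen 1):
  atom 1: C, bond orders sum to 3 (valence 4) → 1 H
  atom 2: C, bond orders sum to 3 (valence 4) → 1 H
  atom 3: C, bond orders sum to 3 (valence 4) → 1 H
  atom 4: C, bond orders sum to 3 (valence 4) → 1 H
  atom 5: N, bond orders sum to 3 (valence 3) → 0 H
  atom 6: C, bond orders sum to 3 (valence 4) → 1 H
Totals → C:5, H:5, N:1.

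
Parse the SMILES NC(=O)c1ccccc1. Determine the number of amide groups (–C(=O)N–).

1

The amide motif appears at heavy-atom position 2 in the SMILES.
Amide count: 1.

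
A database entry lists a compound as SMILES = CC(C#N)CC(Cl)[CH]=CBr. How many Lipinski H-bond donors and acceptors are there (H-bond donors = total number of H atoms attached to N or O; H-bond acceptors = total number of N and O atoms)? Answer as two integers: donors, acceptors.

Donors: find every N or O and count the H atoms it carries.
  atom 4 (N): bond orders sum to 3 → 0 H
Lipinski HBD = 0.
Acceptors: N atoms = 1, O atoms = 0 → HBA = 1.

0, 1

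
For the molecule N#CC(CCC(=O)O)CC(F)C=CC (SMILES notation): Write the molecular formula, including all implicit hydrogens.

C10H14FNO2

Walk through each heavy atom and fill implicit hydrogens from standard valence (C 4, N 3, O 2, S 2, halogen 1):
  atom 1: N, bond orders sum to 3 (valence 3) → 0 H
  atom 2: C, bond orders sum to 4 (valence 4) → 0 H
  atom 3: C, bond orders sum to 3 (valence 4) → 1 H
  atom 4: C, bond orders sum to 2 (valence 4) → 2 H
  atom 5: C, bond orders sum to 2 (valence 4) → 2 H
  atom 6: C, bond orders sum to 4 (valence 4) → 0 H
  atom 7: O, bond orders sum to 2 (valence 2) → 0 H
  atom 8: O, bond orders sum to 1 (valence 2) → 1 H
  atom 9: C, bond orders sum to 2 (valence 4) → 2 H
  atom 10: C, bond orders sum to 3 (valence 4) → 1 H
  atom 11: F (halogen, monovalent) → 0 H
  atom 12: C, bond orders sum to 3 (valence 4) → 1 H
  atom 13: C, bond orders sum to 3 (valence 4) → 1 H
  atom 14: C, bond orders sum to 1 (valence 4) → 3 H
Totals → C:10, H:14, F:1, N:1, O:2.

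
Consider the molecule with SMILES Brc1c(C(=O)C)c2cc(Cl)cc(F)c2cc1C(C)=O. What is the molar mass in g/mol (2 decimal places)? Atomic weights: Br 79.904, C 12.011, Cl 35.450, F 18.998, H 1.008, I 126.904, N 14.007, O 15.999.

343.58 g/mol

First, the molecular formula is C14H9BrClFO2 (counting implicit H from valence).
  Br: 1 × 79.904 = 79.904
  C: 14 × 12.011 = 168.154
  Cl: 1 × 35.450 = 35.450
  F: 1 × 18.998 = 18.998
  H: 9 × 1.008 = 9.072
  O: 2 × 15.999 = 31.998
Sum: 1×79.904 + 14×12.011 + 1×35.450 + 1×18.998 + 9×1.008 + 2×15.999 = 343.576 → 343.58 g/mol.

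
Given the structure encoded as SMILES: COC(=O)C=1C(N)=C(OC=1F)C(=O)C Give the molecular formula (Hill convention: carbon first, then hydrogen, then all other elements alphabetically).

C8H8FNO4

Walk through each heavy atom and fill implicit hydrogens from standard valence (C 4, N 3, O 2, S 2, halogen 1):
  atom 1: C, bond orders sum to 1 (valence 4) → 3 H
  atom 2: O, bond orders sum to 2 (valence 2) → 0 H
  atom 3: C, bond orders sum to 4 (valence 4) → 0 H
  atom 4: O, bond orders sum to 2 (valence 2) → 0 H
  atom 5: C, bond orders sum to 4 (valence 4) → 0 H
  atom 6: C, bond orders sum to 4 (valence 4) → 0 H
  atom 7: N, bond orders sum to 1 (valence 3) → 2 H
  atom 8: C, bond orders sum to 4 (valence 4) → 0 H
  atom 9: O, bond orders sum to 2 (valence 2) → 0 H
  atom 10: C, bond orders sum to 4 (valence 4) → 0 H
  atom 11: F (halogen, monovalent) → 0 H
  atom 12: C, bond orders sum to 4 (valence 4) → 0 H
  atom 13: O, bond orders sum to 2 (valence 2) → 0 H
  atom 14: C, bond orders sum to 1 (valence 4) → 3 H
Totals → C:8, H:8, F:1, N:1, O:4.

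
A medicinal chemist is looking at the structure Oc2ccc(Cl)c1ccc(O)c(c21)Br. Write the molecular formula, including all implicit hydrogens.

Walk through each heavy atom and fill implicit hydrogens from standard valence (C 4, N 3, O 2, S 2, halogen 1); for lowercase aromatic atoms, an aromatic c carries 1 H when it has two neighbours and 0 H with three, and aromatic n carries 0 H:
  atom 1: O, bond orders sum to 1 (valence 2) → 1 H
  atom 2: aromatic c, 3 neighbours → 0 H
  atom 3: aromatic c, 2 neighbours → 1 H
  atom 4: aromatic c, 2 neighbours → 1 H
  atom 5: aromatic c, 3 neighbours → 0 H
  atom 6: Cl (halogen, monovalent) → 0 H
  atom 7: aromatic c, 3 neighbours → 0 H
  atom 8: aromatic c, 2 neighbours → 1 H
  atom 9: aromatic c, 2 neighbours → 1 H
  atom 10: aromatic c, 3 neighbours → 0 H
  atom 11: O, bond orders sum to 1 (valence 2) → 1 H
  atom 12: aromatic c, 3 neighbours → 0 H
  atom 13: aromatic c, 3 neighbours → 0 H
  atom 14: Br (halogen, monovalent) → 0 H
Totals → C:10, H:6, Br:1, Cl:1, O:2.
In Hill order: C10H6BrClO2.

C10H6BrClO2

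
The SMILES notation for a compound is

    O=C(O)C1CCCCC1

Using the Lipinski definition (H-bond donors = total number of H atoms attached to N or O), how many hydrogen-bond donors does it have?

Donors: find every N or O and count the H atoms it carries.
  atom 1 (O): bond orders sum to 2 → 0 H
  atom 3 (O): bond orders sum to 1 → 1 H
Lipinski HBD = 1.

1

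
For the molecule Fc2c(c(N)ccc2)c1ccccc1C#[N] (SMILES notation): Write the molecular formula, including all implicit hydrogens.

Walk through each heavy atom and fill implicit hydrogens from standard valence (C 4, N 3, O 2, S 2, halogen 1); for lowercase aromatic atoms, an aromatic c carries 1 H when it has two neighbours and 0 H with three, and aromatic n carries 0 H:
  atom 1: F (halogen, monovalent) → 0 H
  atom 2: aromatic c, 3 neighbours → 0 H
  atom 3: aromatic c, 3 neighbours → 0 H
  atom 4: aromatic c, 3 neighbours → 0 H
  atom 5: N, bond orders sum to 1 (valence 3) → 2 H
  atom 6: aromatic c, 2 neighbours → 1 H
  atom 7: aromatic c, 2 neighbours → 1 H
  atom 8: aromatic c, 2 neighbours → 1 H
  atom 9: aromatic c, 3 neighbours → 0 H
  atom 10: aromatic c, 2 neighbours → 1 H
  atom 11: aromatic c, 2 neighbours → 1 H
  atom 12: aromatic c, 2 neighbours → 1 H
  atom 13: aromatic c, 2 neighbours → 1 H
  atom 14: aromatic c, 3 neighbours → 0 H
  atom 15: C, bond orders sum to 4 (valence 4) → 0 H
  atom 16: N with explicit H count 0
Totals → C:13, H:9, F:1, N:2.
In Hill order: C13H9FN2.

C13H9FN2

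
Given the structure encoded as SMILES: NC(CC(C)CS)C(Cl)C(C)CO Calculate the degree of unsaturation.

Degree of unsaturation = (number of rings) + (number of π bonds).
Ring closures in the SMILES: 0.
π bonds: none → 0 DoU from unsaturation.
Total DoU = 0 + 0 = 0.

0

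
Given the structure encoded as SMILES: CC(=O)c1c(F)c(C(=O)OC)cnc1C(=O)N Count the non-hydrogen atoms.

Every atom symbol written in the SMILES (organic subset) is one heavy atom; implicit H are not written.
Heavy atoms by element → C:10, F:1, N:2, O:4.
Total: 17.

17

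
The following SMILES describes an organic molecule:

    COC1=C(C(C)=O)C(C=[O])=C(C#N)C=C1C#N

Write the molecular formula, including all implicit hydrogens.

Walk through each heavy atom and fill implicit hydrogens from standard valence (C 4, N 3, O 2, S 2, halogen 1):
  atom 1: C, bond orders sum to 1 (valence 4) → 3 H
  atom 2: O, bond orders sum to 2 (valence 2) → 0 H
  atom 3: C, bond orders sum to 4 (valence 4) → 0 H
  atom 4: C, bond orders sum to 4 (valence 4) → 0 H
  atom 5: C, bond orders sum to 4 (valence 4) → 0 H
  atom 6: C, bond orders sum to 1 (valence 4) → 3 H
  atom 7: O, bond orders sum to 2 (valence 2) → 0 H
  atom 8: C, bond orders sum to 4 (valence 4) → 0 H
  atom 9: C, bond orders sum to 3 (valence 4) → 1 H
  atom 10: O with explicit H count 0
  atom 11: C, bond orders sum to 4 (valence 4) → 0 H
  atom 12: C, bond orders sum to 4 (valence 4) → 0 H
  atom 13: N, bond orders sum to 3 (valence 3) → 0 H
  atom 14: C, bond orders sum to 3 (valence 4) → 1 H
  atom 15: C, bond orders sum to 4 (valence 4) → 0 H
  atom 16: C, bond orders sum to 4 (valence 4) → 0 H
  atom 17: N, bond orders sum to 3 (valence 3) → 0 H
Totals → C:12, H:8, N:2, O:3.

C12H8N2O3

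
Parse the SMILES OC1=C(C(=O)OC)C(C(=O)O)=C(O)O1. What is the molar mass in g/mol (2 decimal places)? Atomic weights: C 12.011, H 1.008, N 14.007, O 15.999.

202.12 g/mol

First, the molecular formula is C7H6O7 (counting implicit H from valence).
  C: 7 × 12.011 = 84.077
  H: 6 × 1.008 = 6.048
  O: 7 × 15.999 = 111.993
Sum: 7×12.011 + 6×1.008 + 7×15.999 = 202.118 → 202.12 g/mol.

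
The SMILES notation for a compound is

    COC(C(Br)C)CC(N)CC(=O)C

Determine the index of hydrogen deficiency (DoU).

Degree of unsaturation = (number of rings) + (number of π bonds).
Ring closures in the SMILES: 0.
π bonds: 1 double bond (each 1 DoU) → 1 DoU from unsaturation.
Total DoU = 0 + 1 = 1.

1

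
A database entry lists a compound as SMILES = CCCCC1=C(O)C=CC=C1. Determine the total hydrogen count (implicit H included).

14

Walk through each heavy atom and fill implicit hydrogens from standard valence (C 4, N 3, O 2, S 2, halogen 1):
  atom 1: C, bond orders sum to 1 (valence 4) → 3 H
  atom 2: C, bond orders sum to 2 (valence 4) → 2 H
  atom 3: C, bond orders sum to 2 (valence 4) → 2 H
  atom 4: C, bond orders sum to 2 (valence 4) → 2 H
  atom 5: C, bond orders sum to 4 (valence 4) → 0 H
  atom 6: C, bond orders sum to 4 (valence 4) → 0 H
  atom 7: O, bond orders sum to 1 (valence 2) → 1 H
  atom 8: C, bond orders sum to 3 (valence 4) → 1 H
  atom 9: C, bond orders sum to 3 (valence 4) → 1 H
  atom 10: C, bond orders sum to 3 (valence 4) → 1 H
  atom 11: C, bond orders sum to 3 (valence 4) → 1 H
Total hydrogens: 14.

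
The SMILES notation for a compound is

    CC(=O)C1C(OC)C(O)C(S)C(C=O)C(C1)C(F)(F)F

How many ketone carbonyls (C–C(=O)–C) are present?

1

The ketone motif appears at heavy-atom position 2 in the SMILES.
Other groups present: 1 aldehyde, 1 ether, 1 hydroxyl, 1 thiol.
Ketone count: 1.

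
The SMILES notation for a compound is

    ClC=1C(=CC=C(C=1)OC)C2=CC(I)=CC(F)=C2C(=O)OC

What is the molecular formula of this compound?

C15H11ClFIO3

Walk through each heavy atom and fill implicit hydrogens from standard valence (C 4, N 3, O 2, S 2, halogen 1):
  atom 1: Cl (halogen, monovalent) → 0 H
  atom 2: C, bond orders sum to 4 (valence 4) → 0 H
  atom 3: C, bond orders sum to 4 (valence 4) → 0 H
  atom 4: C, bond orders sum to 3 (valence 4) → 1 H
  atom 5: C, bond orders sum to 3 (valence 4) → 1 H
  atom 6: C, bond orders sum to 4 (valence 4) → 0 H
  atom 7: C, bond orders sum to 3 (valence 4) → 1 H
  atom 8: O, bond orders sum to 2 (valence 2) → 0 H
  atom 9: C, bond orders sum to 1 (valence 4) → 3 H
  atom 10: C, bond orders sum to 4 (valence 4) → 0 H
  atom 11: C, bond orders sum to 3 (valence 4) → 1 H
  atom 12: C, bond orders sum to 4 (valence 4) → 0 H
  atom 13: I (halogen, monovalent) → 0 H
  atom 14: C, bond orders sum to 3 (valence 4) → 1 H
  atom 15: C, bond orders sum to 4 (valence 4) → 0 H
  atom 16: F (halogen, monovalent) → 0 H
  atom 17: C, bond orders sum to 4 (valence 4) → 0 H
  atom 18: C, bond orders sum to 4 (valence 4) → 0 H
  atom 19: O, bond orders sum to 2 (valence 2) → 0 H
  atom 20: O, bond orders sum to 2 (valence 2) → 0 H
  atom 21: C, bond orders sum to 1 (valence 4) → 3 H
Totals → C:15, H:11, Cl:1, F:1, I:1, O:3.
In Hill order: C15H11ClFIO3.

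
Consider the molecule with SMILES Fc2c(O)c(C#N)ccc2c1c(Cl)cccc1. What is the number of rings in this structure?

2

In SMILES, each pair of matching ring-closure digits denotes one ring-closing bond; the number of such bonds equals the number of independent rings.
Ring-closure bonds here: 2.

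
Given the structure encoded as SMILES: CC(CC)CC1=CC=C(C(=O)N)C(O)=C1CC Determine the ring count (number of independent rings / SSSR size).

In SMILES, each pair of matching ring-closure digits denotes one ring-closing bond; the number of such bonds equals the number of independent rings.
Ring-closure bonds here: 1.

1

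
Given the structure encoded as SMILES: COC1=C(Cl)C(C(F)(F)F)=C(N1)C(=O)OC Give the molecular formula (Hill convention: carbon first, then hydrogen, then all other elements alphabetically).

Walk through each heavy atom and fill implicit hydrogens from standard valence (C 4, N 3, O 2, S 2, halogen 1):
  atom 1: C, bond orders sum to 1 (valence 4) → 3 H
  atom 2: O, bond orders sum to 2 (valence 2) → 0 H
  atom 3: C, bond orders sum to 4 (valence 4) → 0 H
  atom 4: C, bond orders sum to 4 (valence 4) → 0 H
  atom 5: Cl (halogen, monovalent) → 0 H
  atom 6: C, bond orders sum to 4 (valence 4) → 0 H
  atom 7: C, bond orders sum to 4 (valence 4) → 0 H
  atom 8: F (halogen, monovalent) → 0 H
  atom 9: F (halogen, monovalent) → 0 H
  atom 10: F (halogen, monovalent) → 0 H
  atom 11: C, bond orders sum to 4 (valence 4) → 0 H
  atom 12: N, bond orders sum to 2 (valence 3) → 1 H
  atom 13: C, bond orders sum to 4 (valence 4) → 0 H
  atom 14: O, bond orders sum to 2 (valence 2) → 0 H
  atom 15: O, bond orders sum to 2 (valence 2) → 0 H
  atom 16: C, bond orders sum to 1 (valence 4) → 3 H
Totals → C:8, H:7, Cl:1, F:3, N:1, O:3.
In Hill order: C8H7ClF3NO3.

C8H7ClF3NO3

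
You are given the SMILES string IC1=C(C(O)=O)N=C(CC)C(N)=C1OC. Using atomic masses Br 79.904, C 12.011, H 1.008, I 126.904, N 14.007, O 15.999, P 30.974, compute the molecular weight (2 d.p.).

First, the molecular formula is C9H11IN2O3 (counting implicit H from valence).
  C: 9 × 12.011 = 108.099
  H: 11 × 1.008 = 11.088
  I: 1 × 126.904 = 126.904
  N: 2 × 14.007 = 28.014
  O: 3 × 15.999 = 47.997
Sum: 9×12.011 + 11×1.008 + 1×126.904 + 2×14.007 + 3×15.999 = 322.102 → 322.10 g/mol.

322.10 g/mol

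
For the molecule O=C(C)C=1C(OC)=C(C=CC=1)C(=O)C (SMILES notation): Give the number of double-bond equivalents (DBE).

Degree of unsaturation = (number of rings) + (number of π bonds).
Ring closures in the SMILES: 1.
π bonds: 5 double bonds (each 1 DoU) → 5 DoU from unsaturation.
Total DoU = 1 + 5 = 6.

6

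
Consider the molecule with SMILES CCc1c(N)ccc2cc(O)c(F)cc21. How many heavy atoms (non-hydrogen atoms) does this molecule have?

15

Every atom symbol written in the SMILES (organic subset) is one heavy atom; implicit H are not written.
Heavy atoms by element → C:12, F:1, N:1, O:1.
Total: 15.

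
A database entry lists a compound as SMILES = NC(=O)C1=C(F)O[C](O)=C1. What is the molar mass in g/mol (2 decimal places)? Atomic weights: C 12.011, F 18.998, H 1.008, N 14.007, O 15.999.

First, the molecular formula is C5H4FNO3 (counting implicit H from valence).
  C: 5 × 12.011 = 60.055
  F: 1 × 18.998 = 18.998
  H: 4 × 1.008 = 4.032
  N: 1 × 14.007 = 14.007
  O: 3 × 15.999 = 47.997
Sum: 5×12.011 + 1×18.998 + 4×1.008 + 1×14.007 + 3×15.999 = 145.089 → 145.09 g/mol.

145.09 g/mol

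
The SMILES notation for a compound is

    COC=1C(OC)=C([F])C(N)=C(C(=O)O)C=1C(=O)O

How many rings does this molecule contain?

In SMILES, each pair of matching ring-closure digits denotes one ring-closing bond; the number of such bonds equals the number of independent rings.
Ring-closure bonds here: 1.

1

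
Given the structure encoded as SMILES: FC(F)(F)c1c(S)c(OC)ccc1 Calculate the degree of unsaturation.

4

Molecular formula: C8H7F3OS.
DoU = (2C + 2 + N − H − X) / 2, where X is the halogen count and O/S are ignored.
    = (2·8 + 2 + 0 − 7 − 3) / 2 = 8 / 2 = 4.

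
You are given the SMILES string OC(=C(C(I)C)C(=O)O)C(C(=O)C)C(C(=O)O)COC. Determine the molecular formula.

Walk through each heavy atom and fill implicit hydrogens from standard valence (C 4, N 3, O 2, S 2, halogen 1):
  atom 1: O, bond orders sum to 1 (valence 2) → 1 H
  atom 2: C, bond orders sum to 4 (valence 4) → 0 H
  atom 3: C, bond orders sum to 4 (valence 4) → 0 H
  atom 4: C, bond orders sum to 3 (valence 4) → 1 H
  atom 5: I (halogen, monovalent) → 0 H
  atom 6: C, bond orders sum to 1 (valence 4) → 3 H
  atom 7: C, bond orders sum to 4 (valence 4) → 0 H
  atom 8: O, bond orders sum to 2 (valence 2) → 0 H
  atom 9: O, bond orders sum to 1 (valence 2) → 1 H
  atom 10: C, bond orders sum to 3 (valence 4) → 1 H
  atom 11: C, bond orders sum to 4 (valence 4) → 0 H
  atom 12: O, bond orders sum to 2 (valence 2) → 0 H
  atom 13: C, bond orders sum to 1 (valence 4) → 3 H
  atom 14: C, bond orders sum to 3 (valence 4) → 1 H
  atom 15: C, bond orders sum to 4 (valence 4) → 0 H
  atom 16: O, bond orders sum to 2 (valence 2) → 0 H
  atom 17: O, bond orders sum to 1 (valence 2) → 1 H
  atom 18: C, bond orders sum to 2 (valence 4) → 2 H
  atom 19: O, bond orders sum to 2 (valence 2) → 0 H
  atom 20: C, bond orders sum to 1 (valence 4) → 3 H
Totals → C:12, H:17, I:1, O:7.
In Hill order: C12H17IO7.

C12H17IO7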